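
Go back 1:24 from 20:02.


18:38

Start: 1202 minutes from midnight
Subtract: 84 minutes
Remaining: 1202 - 84 = 1118
Hours: 18, Minutes: 38


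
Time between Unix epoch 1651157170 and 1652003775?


846605 seconds (235.2 hours / 9.80 days)

Difference = 1652003775 - 1651157170 = 846605 seconds
In hours: 846605 / 3600 ≈ 235.2
In days: 846605 / 86400 ≈ 9.80


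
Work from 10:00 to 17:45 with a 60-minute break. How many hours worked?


6h 45m (405 minutes)

Total time = (17×60+45) - (10×60+0)
= 1065 - 600 = 465 min
Minus break: 465 - 60 = 405 min
= 6h 45m


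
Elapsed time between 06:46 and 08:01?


End time in minutes: 8×60 + 1 = 481
Start time in minutes: 6×60 + 46 = 406
Difference = 481 - 406 = 75 minutes
= 1 hours 15 minutes

1h 15m


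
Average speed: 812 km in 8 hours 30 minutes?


95.5 km/h

Distance: 812 km
Time: 8h 30m = 510 min = 510/60 = 17/2 hours
Speed = 812 ÷ (17/2) = 812 × 2 / 17 = 1624/17 ≈ 95.5 km/h


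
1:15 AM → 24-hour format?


Input: 1:15 AM
AM hour stays: 1

01:15


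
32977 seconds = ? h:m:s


Hours: 32977 ÷ 3600 = 9 remainder 577
Minutes: 577 ÷ 60 = 9 remainder 37
Seconds: 37

9h 9m 37s


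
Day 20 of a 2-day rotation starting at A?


Shifts: A, B
Start: A (index 0)
Day 20: (0 + 20 - 1) mod 2
= 19 mod 2
= 1
Index 1 → shift B

Shift B


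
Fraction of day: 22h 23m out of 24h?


0.9326 (93.26%)

Total minutes: 22×60 + 23 = 1343
Day = 24×60 = 1440 minutes
Fraction = 1343/1440 ≈ 0.9326
As a percentage: 1343/1440 × 100 ≈ 93.26%


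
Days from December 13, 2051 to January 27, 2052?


45 days

From December 13, 2051 to January 27, 2052
Rest of December 2051: 31 - 13 = 18
Days into January 2052: 27
Total = 18 + 27 = 45 days


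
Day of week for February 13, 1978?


Zeller's congruence:
q=13, m=14, k=77, j=19
h = (13 + ⌊13×15/5⌋ + 77 + ⌊77/4⌋ + ⌊19/4⌋ - 2×19) mod 7
= (13 + 39 + 77 + 19 + 4 - 38) mod 7
= 114 mod 7 = 2
h=2 → Monday

Monday


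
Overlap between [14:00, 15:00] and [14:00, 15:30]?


Meeting A: 840-900 (in minutes from midnight)
Meeting B: 840-930
Overlap start = max(840, 840) = 840
Overlap end = min(900, 930) = 900
Overlap = max(0, 900 - 840) = 60 min

60 minutes


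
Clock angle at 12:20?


Hour hand (12 ≡ 0 on the dial): 0×30 + 20×0.5 = 10.0°
Minute hand = 20×6 = 120°
Difference = |10.0 - 120| = 110.0°

110.0°


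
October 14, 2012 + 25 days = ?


Start: October 14, 2012
Add 25 days
October 14 → November 1: 31 - 14 + 1 = 18 days (25 - 18 = 7 left)
November 1 + 7 = November 8, 2012

November 8, 2012


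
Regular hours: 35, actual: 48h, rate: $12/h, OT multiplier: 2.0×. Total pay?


$732.00

Regular: 35h × $12 = $420.00
Overtime: 48 - 35 = 13h
OT pay: 13h × $12 × 2.0 = $312.00
Total = $420.00 + $312.00 = $732.00


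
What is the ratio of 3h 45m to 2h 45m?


15:11 (1.36)

Duration 1: 225 minutes
Duration 2: 165 minutes
Ratio = 225:165
GCD = 15
Simplified = 15:11
As a decimal: 15/11 ≈ 1.36


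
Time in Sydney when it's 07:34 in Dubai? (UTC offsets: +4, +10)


Time difference = UTC+10 - UTC+4 = +6 hours
New hour = (7 + 6) mod 24
= 13 mod 24 = 13
Minutes unchanged → 13:34

13:34


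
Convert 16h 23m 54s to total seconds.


59034 seconds

Hours: 16 × 3600 = 57600
Minutes: 23 × 60 = 1380
Seconds: 54
Total = 57600 + 1380 + 54 = 59034


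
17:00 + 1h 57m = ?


18:57

Start: 1020 minutes from midnight
Add: 117 minutes
Total: 1137 minutes
Hours: 1137 ÷ 60 = 18 remainder 57


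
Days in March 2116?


31 days

Month: March (month 3)
March has 31 days


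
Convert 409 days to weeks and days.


Weeks: 409 ÷ 7 = 58 remainder 3

58 weeks 3 days


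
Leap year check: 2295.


No

Rules: divisible by 4 AND (not by 100 OR by 400)
2295 ÷ 4 = 573 remainder 3 → not divisible by 4
Not divisible by 4 → not a leap year


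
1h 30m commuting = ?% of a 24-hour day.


6.3%

Time: 90 minutes
Day: 1440 minutes
Percentage = (90/1440) × 100 ≈ 6.3%


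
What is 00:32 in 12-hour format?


12:32 AM

Hour: 0
0 → 12 AM (midnight)


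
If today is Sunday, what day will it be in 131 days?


Friday

Start: Sunday (index 6)
(6 + 131) mod 7
= 137 mod 7
= 4
Index 4 → Friday


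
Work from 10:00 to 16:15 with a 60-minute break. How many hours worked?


Total time = (16×60+15) - (10×60+0)
= 975 - 600 = 375 min
Minus break: 375 - 60 = 315 min
= 5h 15m

5h 15m (315 minutes)


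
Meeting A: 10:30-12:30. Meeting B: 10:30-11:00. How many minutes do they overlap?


Meeting A: 630-750 (in minutes from midnight)
Meeting B: 630-660
Overlap start = max(630, 630) = 630
Overlap end = min(750, 660) = 660
Overlap = max(0, 660 - 630) = 30 min

30 minutes


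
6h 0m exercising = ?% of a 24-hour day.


Time: 360 minutes
Day: 1440 minutes
Percentage = (360/1440) × 100 = 25.0%

25.0%


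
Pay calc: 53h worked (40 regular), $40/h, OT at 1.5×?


$2380.00

Regular: 40h × $40 = $1600.00
Overtime: 53 - 40 = 13h
OT pay: 13h × $40 × 1.5 = $780.00
Total = $1600.00 + $780.00 = $2380.00


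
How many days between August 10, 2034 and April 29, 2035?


262 days

From August 10, 2034 to April 29, 2035
Rest of August 2034: 31 - 10 = 21
Full months: September 30, October 31, November 30, December 31, January 31, February 2035 28, March 31
Days into April 2035: 29
Total = 21 + 30 + 31 + 30 + 31 + 31 + 28 + 31 + 29 = 262 days


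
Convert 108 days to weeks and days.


Weeks: 108 ÷ 7 = 15 remainder 3

15 weeks 3 days


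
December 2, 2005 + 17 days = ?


Start: December 2, 2005
Add 17 days
December 2 + 17 = December 19, 2005

December 19, 2005


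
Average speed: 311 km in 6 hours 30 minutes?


47.8 km/h

Distance: 311 km
Time: 6h 30m = 390 min = 390/60 = 13/2 hours
Speed = 311 ÷ (13/2) = 311 × 2 / 13 = 622/13 ≈ 47.8 km/h


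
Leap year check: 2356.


Yes

Rules: divisible by 4 AND (not by 100 OR by 400)
2356 ÷ 4 = 589 exactly → divisible by 4
2356 ÷ 100 = 23 remainder 56 → not divisible by 100
Divisible by 4 but not by 100 → leap year


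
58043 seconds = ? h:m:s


16h 7m 23s

Hours: 58043 ÷ 3600 = 16 remainder 443
Minutes: 443 ÷ 60 = 7 remainder 23
Seconds: 23


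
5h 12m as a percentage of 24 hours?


Total minutes: 5×60 + 12 = 312
Day = 24×60 = 1440 minutes
Fraction = 312/1440 ≈ 0.2167
As a percentage: 312/1440 × 100 ≈ 21.67%

0.2167 (21.67%)


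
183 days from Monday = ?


Start: Monday (index 0)
(0 + 183) mod 7
= 183 mod 7
= 1
Index 1 → Tuesday

Tuesday


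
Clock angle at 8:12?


174.0°

Hour hand = 8×30 + 12×0.5 = 246.0°
Minute hand = 12×6 = 72°
Difference = |246.0 - 72| = 174.0°


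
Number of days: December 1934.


31 days

Month: December (month 12)
December has 31 days


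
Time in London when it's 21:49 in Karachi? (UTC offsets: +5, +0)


16:49

Time difference = UTC+0 - UTC+5 = -5 hours
New hour = (21 -5) mod 24
= 16 mod 24 = 16
Minutes unchanged → 16:49


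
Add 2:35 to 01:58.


04:33

Start: 118 minutes from midnight
Add: 155 minutes
Total: 273 minutes
Hours: 273 ÷ 60 = 4 remainder 33


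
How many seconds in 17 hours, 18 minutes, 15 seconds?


62295 seconds

Hours: 17 × 3600 = 61200
Minutes: 18 × 60 = 1080
Seconds: 15
Total = 61200 + 1080 + 15 = 62295


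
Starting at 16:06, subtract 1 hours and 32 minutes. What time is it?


Start: 966 minutes from midnight
Subtract: 92 minutes
Remaining: 966 - 92 = 874
Hours: 14, Minutes: 34

14:34


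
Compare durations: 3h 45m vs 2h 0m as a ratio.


Duration 1: 225 minutes
Duration 2: 120 minutes
Ratio = 225:120
GCD = 15
Simplified = 15:8
As a decimal: 15/8 ≈ 1.88

15:8 (1.88)


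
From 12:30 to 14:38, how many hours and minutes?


2h 8m

End time in minutes: 14×60 + 38 = 878
Start time in minutes: 12×60 + 30 = 750
Difference = 878 - 750 = 128 minutes
= 2 hours 8 minutes


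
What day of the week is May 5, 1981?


Tuesday

Zeller's congruence:
q=5, m=5, k=81, j=19
h = (5 + ⌊13×6/5⌋ + 81 + ⌊81/4⌋ + ⌊19/4⌋ - 2×19) mod 7
= (5 + 15 + 81 + 20 + 4 - 38) mod 7
= 87 mod 7 = 3
h=3 → Tuesday


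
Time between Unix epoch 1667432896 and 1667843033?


410137 seconds (113.9 hours / 4.75 days)

Difference = 1667843033 - 1667432896 = 410137 seconds
In hours: 410137 / 3600 ≈ 113.9
In days: 410137 / 86400 ≈ 4.75


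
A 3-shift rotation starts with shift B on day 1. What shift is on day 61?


Shifts: A, B, C
Start: B (index 1)
Day 61: (1 + 61 - 1) mod 3
= 61 mod 3
= 1
Index 1 → shift B

Shift B


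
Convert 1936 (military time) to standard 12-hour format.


7:36 PM

Hour: 19
19 - 12 = 7 → PM


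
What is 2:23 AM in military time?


02:23

Input: 2:23 AM
AM hour stays: 2


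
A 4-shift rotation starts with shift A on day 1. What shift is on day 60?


Shift D

Shifts: A, B, C, D
Start: A (index 0)
Day 60: (0 + 60 - 1) mod 4
= 59 mod 4
= 3
Index 3 → shift D


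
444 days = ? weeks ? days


63 weeks 3 days

Weeks: 444 ÷ 7 = 63 remainder 3


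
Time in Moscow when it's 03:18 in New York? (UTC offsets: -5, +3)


11:18

Time difference = UTC+3 - UTC-5 = +8 hours
New hour = (3 + 8) mod 24
= 11 mod 24 = 11
Minutes unchanged → 11:18


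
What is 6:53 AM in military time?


Input: 6:53 AM
AM hour stays: 6

06:53


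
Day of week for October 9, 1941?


Zeller's congruence:
q=9, m=10, k=41, j=19
h = (9 + ⌊13×11/5⌋ + 41 + ⌊41/4⌋ + ⌊19/4⌋ - 2×19) mod 7
= (9 + 28 + 41 + 10 + 4 - 38) mod 7
= 54 mod 7 = 5
h=5 → Thursday

Thursday


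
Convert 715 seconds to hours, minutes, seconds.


Hours: 715 ÷ 3600 = 0 remainder 715
Minutes: 715 ÷ 60 = 11 remainder 55
Seconds: 55

0h 11m 55s


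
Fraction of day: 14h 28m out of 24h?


0.6028 (60.28%)

Total minutes: 14×60 + 28 = 868
Day = 24×60 = 1440 minutes
Fraction = 868/1440 ≈ 0.6028
As a percentage: 868/1440 × 100 ≈ 60.28%


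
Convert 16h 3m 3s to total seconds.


57783 seconds

Hours: 16 × 3600 = 57600
Minutes: 3 × 60 = 180
Seconds: 3
Total = 57600 + 180 + 3 = 57783


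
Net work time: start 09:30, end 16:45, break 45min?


Total time = (16×60+45) - (9×60+30)
= 1005 - 570 = 435 min
Minus break: 435 - 45 = 390 min
= 6h 30m

6h 30m (390 minutes)


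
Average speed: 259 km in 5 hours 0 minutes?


Distance: 259 km
Time: 5 hours
Speed = 259 / 5 = 51.8 km/h

51.8 km/h


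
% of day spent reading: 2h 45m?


Time: 165 minutes
Day: 1440 minutes
Percentage = (165/1440) × 100 ≈ 11.5%

11.5%


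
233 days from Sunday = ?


Tuesday

Start: Sunday (index 6)
(6 + 233) mod 7
= 239 mod 7
= 1
Index 1 → Tuesday


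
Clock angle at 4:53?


171.5°

Hour hand = 4×30 + 53×0.5 = 146.5°
Minute hand = 53×6 = 318°
Difference = |146.5 - 318| = 171.5°


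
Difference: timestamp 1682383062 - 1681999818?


383244 seconds (106.5 hours / 4.44 days)

Difference = 1682383062 - 1681999818 = 383244 seconds
In hours: 383244 / 3600 ≈ 106.5
In days: 383244 / 86400 ≈ 4.44


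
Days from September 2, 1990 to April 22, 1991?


From September 2, 1990 to April 22, 1991
Rest of September 1990: 30 - 2 = 28
Full months: October 31, November 30, December 31, January 31, February 1991 28, March 31
Days into April 1991: 22
Total = 28 + 31 + 30 + 31 + 31 + 28 + 31 + 22 = 232 days

232 days


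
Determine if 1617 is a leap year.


Rules: divisible by 4 AND (not by 100 OR by 400)
1617 ÷ 4 = 404 remainder 1 → not divisible by 4
Not divisible by 4 → not a leap year

No


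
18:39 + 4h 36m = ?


Start: 1119 minutes from midnight
Add: 276 minutes
Total: 1395 minutes
Hours: 1395 ÷ 60 = 23 remainder 15

23:15


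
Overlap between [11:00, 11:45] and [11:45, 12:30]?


Meeting A: 660-705 (in minutes from midnight)
Meeting B: 705-750
Overlap start = max(660, 705) = 705
Overlap end = min(705, 750) = 705
Overlap = max(0, 705 - 705) = 0 min

0 minutes


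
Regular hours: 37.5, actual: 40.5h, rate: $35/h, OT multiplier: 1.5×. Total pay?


$1470.00

Regular: 37.5h × $35 = $1312.50
Overtime: 40.5 - 37.5 = 3.0h
OT pay: 3.0h × $35 × 1.5 = $157.50
Total = $1312.50 + $157.50 = $1470.00


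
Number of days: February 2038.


28 days

Month: February (month 2)
February: 28 or 29 (leap year)
2038 leap year? No


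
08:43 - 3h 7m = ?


Start: 523 minutes from midnight
Subtract: 187 minutes
Remaining: 523 - 187 = 336
Hours: 5, Minutes: 36

05:36


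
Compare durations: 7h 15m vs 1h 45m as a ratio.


29:7 (4.14)

Duration 1: 435 minutes
Duration 2: 105 minutes
Ratio = 435:105
GCD = 15
Simplified = 29:7
As a decimal: 29/7 ≈ 4.14


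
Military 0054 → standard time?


Hour: 0
0 → 12 AM (midnight)

12:54 AM


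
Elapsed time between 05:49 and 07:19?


1h 30m

End time in minutes: 7×60 + 19 = 439
Start time in minutes: 5×60 + 49 = 349
Difference = 439 - 349 = 90 minutes
= 1 hours 30 minutes


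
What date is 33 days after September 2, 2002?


Start: September 2, 2002
Add 33 days
September 2 → October 1: 30 - 2 + 1 = 29 days (33 - 29 = 4 left)
October 1 + 4 = October 5, 2002

October 5, 2002


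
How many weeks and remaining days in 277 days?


Weeks: 277 ÷ 7 = 39 remainder 4

39 weeks 4 days


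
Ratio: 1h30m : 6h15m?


6:25 (0.24)

Duration 1: 90 minutes
Duration 2: 375 minutes
Ratio = 90:375
GCD = 15
Simplified = 6:25
As a decimal: 6/25 = 0.24


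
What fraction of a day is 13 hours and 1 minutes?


0.5424 (54.24%)

Total minutes: 13×60 + 1 = 781
Day = 24×60 = 1440 minutes
Fraction = 781/1440 ≈ 0.5424
As a percentage: 781/1440 × 100 ≈ 54.24%


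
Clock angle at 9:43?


Hour hand = 9×30 + 43×0.5 = 291.5°
Minute hand = 43×6 = 258°
Difference = |291.5 - 258| = 33.5°

33.5°


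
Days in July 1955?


31 days

Month: July (month 7)
July has 31 days


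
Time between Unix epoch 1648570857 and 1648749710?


178853 seconds (49.7 hours / 2.07 days)

Difference = 1648749710 - 1648570857 = 178853 seconds
In hours: 178853 / 3600 ≈ 49.7
In days: 178853 / 86400 ≈ 2.07


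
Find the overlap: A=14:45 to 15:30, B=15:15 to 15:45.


15 minutes

Meeting A: 885-930 (in minutes from midnight)
Meeting B: 915-945
Overlap start = max(885, 915) = 915
Overlap end = min(930, 945) = 930
Overlap = max(0, 930 - 915) = 15 min


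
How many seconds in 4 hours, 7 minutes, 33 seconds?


Hours: 4 × 3600 = 14400
Minutes: 7 × 60 = 420
Seconds: 33
Total = 14400 + 420 + 33 = 14853

14853 seconds


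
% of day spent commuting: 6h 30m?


27.1%

Time: 390 minutes
Day: 1440 minutes
Percentage = (390/1440) × 100 ≈ 27.1%


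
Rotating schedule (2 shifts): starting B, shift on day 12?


Shift A

Shifts: A, B
Start: B (index 1)
Day 12: (1 + 12 - 1) mod 2
= 12 mod 2
= 0
Index 0 → shift A


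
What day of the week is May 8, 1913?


Thursday

Zeller's congruence:
q=8, m=5, k=13, j=19
h = (8 + ⌊13×6/5⌋ + 13 + ⌊13/4⌋ + ⌊19/4⌋ - 2×19) mod 7
= (8 + 15 + 13 + 3 + 4 - 38) mod 7
= 5 mod 7 = 5
h=5 → Thursday


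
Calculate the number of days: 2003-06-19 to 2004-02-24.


250 days

From June 19, 2003 to February 24, 2004
Rest of June 2003: 30 - 19 = 11
Full months: July 31, August 31, September 30, October 31, November 30, December 31, January 31
Days into February 2004: 24
Total = 11 + 31 + 31 + 30 + 31 + 30 + 31 + 31 + 24 = 250 days


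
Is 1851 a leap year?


Rules: divisible by 4 AND (not by 100 OR by 400)
1851 ÷ 4 = 462 remainder 3 → not divisible by 4
Not divisible by 4 → not a leap year

No


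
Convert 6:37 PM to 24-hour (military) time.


Input: 6:37 PM
PM: 6 + 12 = 18

18:37


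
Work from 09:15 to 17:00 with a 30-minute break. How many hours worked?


Total time = (17×60+0) - (9×60+15)
= 1020 - 555 = 465 min
Minus break: 465 - 30 = 435 min
= 7h 15m

7h 15m (435 minutes)


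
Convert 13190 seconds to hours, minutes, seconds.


Hours: 13190 ÷ 3600 = 3 remainder 2390
Minutes: 2390 ÷ 60 = 39 remainder 50
Seconds: 50

3h 39m 50s


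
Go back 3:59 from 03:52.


Start: 232 minutes from midnight
Subtract: 239 minutes
Remaining: 232 - 239 = -7
Negative → add 24×60 = 1433
Hours: 23, Minutes: 53

23:53


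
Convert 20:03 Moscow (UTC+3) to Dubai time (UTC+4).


Time difference = UTC+4 - UTC+3 = +1 hours
New hour = (20 + 1) mod 24
= 21 mod 24 = 21
Minutes unchanged → 21:03

21:03


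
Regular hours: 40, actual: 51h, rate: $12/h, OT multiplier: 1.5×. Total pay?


Regular: 40h × $12 = $480.00
Overtime: 51 - 40 = 11h
OT pay: 11h × $12 × 1.5 = $198.00
Total = $480.00 + $198.00 = $678.00

$678.00


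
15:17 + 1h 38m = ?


16:55

Start: 917 minutes from midnight
Add: 98 minutes
Total: 1015 minutes
Hours: 1015 ÷ 60 = 16 remainder 55


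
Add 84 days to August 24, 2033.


Start: August 24, 2033
Add 84 days
August 24 → September 1: 31 - 24 + 1 = 8 days (84 - 8 = 76 left)
September 1 → October 1: 30 - 1 + 1 = 30 days (76 - 30 = 46 left)
October 1 → November 1: 31 - 1 + 1 = 31 days (46 - 31 = 15 left)
November 1 + 15 = November 16, 2033

November 16, 2033


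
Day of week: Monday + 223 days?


Sunday

Start: Monday (index 0)
(0 + 223) mod 7
= 223 mod 7
= 6
Index 6 → Sunday


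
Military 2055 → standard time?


8:55 PM

Hour: 20
20 - 12 = 8 → PM


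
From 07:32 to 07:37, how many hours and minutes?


End time in minutes: 7×60 + 37 = 457
Start time in minutes: 7×60 + 32 = 452
Difference = 457 - 452 = 5 minutes
= 0 hours 5 minutes

0h 5m


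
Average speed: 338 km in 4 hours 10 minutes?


81.1 km/h

Distance: 338 km
Time: 4h 10m = 250 min = 250/60 = 25/6 hours
Speed = 338 ÷ (25/6) = 338 × 6 / 25 = 2028/25 ≈ 81.1 km/h


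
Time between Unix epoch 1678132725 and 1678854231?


721506 seconds (200.4 hours / 8.35 days)

Difference = 1678854231 - 1678132725 = 721506 seconds
In hours: 721506 / 3600 ≈ 200.4
In days: 721506 / 86400 ≈ 8.35


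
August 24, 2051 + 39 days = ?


Start: August 24, 2051
Add 39 days
August 24 → September 1: 31 - 24 + 1 = 8 days (39 - 8 = 31 left)
September 1 → October 1: 30 - 1 + 1 = 30 days (31 - 30 = 1 left)
October 1 + 1 = October 2, 2051

October 2, 2051


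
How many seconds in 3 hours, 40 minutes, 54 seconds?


13254 seconds

Hours: 3 × 3600 = 10800
Minutes: 40 × 60 = 2400
Seconds: 54
Total = 10800 + 2400 + 54 = 13254


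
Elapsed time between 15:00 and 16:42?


End time in minutes: 16×60 + 42 = 1002
Start time in minutes: 15×60 + 0 = 900
Difference = 1002 - 900 = 102 minutes
= 1 hours 42 minutes

1h 42m


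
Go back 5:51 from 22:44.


16:53

Start: 1364 minutes from midnight
Subtract: 351 minutes
Remaining: 1364 - 351 = 1013
Hours: 16, Minutes: 53


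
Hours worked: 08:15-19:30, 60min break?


Total time = (19×60+30) - (8×60+15)
= 1170 - 495 = 675 min
Minus break: 675 - 60 = 615 min
= 10h 15m

10h 15m (615 minutes)


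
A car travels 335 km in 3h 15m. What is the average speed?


103.1 km/h

Distance: 335 km
Time: 3h 15m = 195 min = 195/60 = 13/4 hours
Speed = 335 ÷ (13/4) = 335 × 4 / 13 = 1340/13 ≈ 103.1 km/h


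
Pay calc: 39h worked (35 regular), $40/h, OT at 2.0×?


Regular: 35h × $40 = $1400.00
Overtime: 39 - 35 = 4h
OT pay: 4h × $40 × 2.0 = $320.00
Total = $1400.00 + $320.00 = $1720.00

$1720.00


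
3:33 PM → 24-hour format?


15:33

Input: 3:33 PM
PM: 3 + 12 = 15


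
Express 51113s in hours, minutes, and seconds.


Hours: 51113 ÷ 3600 = 14 remainder 713
Minutes: 713 ÷ 60 = 11 remainder 53
Seconds: 53

14h 11m 53s


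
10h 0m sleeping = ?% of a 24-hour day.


Time: 600 minutes
Day: 1440 minutes
Percentage = (600/1440) × 100 ≈ 41.7%

41.7%


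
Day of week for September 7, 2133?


Zeller's congruence:
q=7, m=9, k=33, j=21
h = (7 + ⌊13×10/5⌋ + 33 + ⌊33/4⌋ + ⌊21/4⌋ - 2×21) mod 7
= (7 + 26 + 33 + 8 + 5 - 42) mod 7
= 37 mod 7 = 2
h=2 → Monday

Monday


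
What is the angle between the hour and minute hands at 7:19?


105.5°

Hour hand = 7×30 + 19×0.5 = 219.5°
Minute hand = 19×6 = 114°
Difference = |219.5 - 114| = 105.5°


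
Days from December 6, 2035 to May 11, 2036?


157 days

From December 6, 2035 to May 11, 2036
Rest of December 2035: 31 - 6 = 25
Full months: January 31, February 2036 29, March 31, April 30
Days into May 2036: 11
Total = 25 + 31 + 29 + 31 + 30 + 11 = 157 days


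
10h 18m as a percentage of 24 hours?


0.4292 (42.92%)

Total minutes: 10×60 + 18 = 618
Day = 24×60 = 1440 minutes
Fraction = 618/1440 ≈ 0.4292
As a percentage: 618/1440 × 100 ≈ 42.92%


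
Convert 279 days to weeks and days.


Weeks: 279 ÷ 7 = 39 remainder 6

39 weeks 6 days


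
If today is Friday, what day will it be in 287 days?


Friday

Start: Friday (index 4)
(4 + 287) mod 7
= 291 mod 7
= 4
Index 4 → Friday


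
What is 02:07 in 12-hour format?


2:07 AM

Hour: 2
2 < 12 → AM


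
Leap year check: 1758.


Rules: divisible by 4 AND (not by 100 OR by 400)
1758 ÷ 4 = 439 remainder 2 → not divisible by 4
Not divisible by 4 → not a leap year

No


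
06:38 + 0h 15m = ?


06:53

Start: 398 minutes from midnight
Add: 15 minutes
Total: 413 minutes
Hours: 413 ÷ 60 = 6 remainder 53


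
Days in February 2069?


Month: February (month 2)
February: 28 or 29 (leap year)
2069 leap year? No

28 days


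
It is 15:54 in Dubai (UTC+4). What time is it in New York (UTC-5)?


Time difference = UTC-5 - UTC+4 = -9 hours
New hour = (15 -9) mod 24
= 6 mod 24 = 6
Minutes unchanged → 06:54

06:54


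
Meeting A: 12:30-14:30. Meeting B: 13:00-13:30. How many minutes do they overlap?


30 minutes

Meeting A: 750-870 (in minutes from midnight)
Meeting B: 780-810
Overlap start = max(750, 780) = 780
Overlap end = min(870, 810) = 810
Overlap = max(0, 810 - 780) = 30 min


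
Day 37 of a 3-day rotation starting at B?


Shift B

Shifts: A, B, C
Start: B (index 1)
Day 37: (1 + 37 - 1) mod 3
= 37 mod 3
= 1
Index 1 → shift B


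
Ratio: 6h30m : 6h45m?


Duration 1: 390 minutes
Duration 2: 405 minutes
Ratio = 390:405
GCD = 15
Simplified = 26:27
As a decimal: 26/27 ≈ 0.96

26:27 (0.96)


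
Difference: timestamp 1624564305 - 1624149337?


Difference = 1624564305 - 1624149337 = 414968 seconds
In hours: 414968 / 3600 ≈ 115.3
In days: 414968 / 86400 ≈ 4.80

414968 seconds (115.3 hours / 4.80 days)


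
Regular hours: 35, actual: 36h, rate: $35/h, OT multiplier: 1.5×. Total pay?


$1277.50

Regular: 35h × $35 = $1225.00
Overtime: 36 - 35 = 1h
OT pay: 1h × $35 × 1.5 = $52.50
Total = $1225.00 + $52.50 = $1277.50


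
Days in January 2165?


Month: January (month 1)
January has 31 days

31 days


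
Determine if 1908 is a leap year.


Yes

Rules: divisible by 4 AND (not by 100 OR by 400)
1908 ÷ 4 = 477 exactly → divisible by 4
1908 ÷ 100 = 19 remainder 8 → not divisible by 100
Divisible by 4 but not by 100 → leap year


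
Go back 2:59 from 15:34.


12:35

Start: 934 minutes from midnight
Subtract: 179 minutes
Remaining: 934 - 179 = 755
Hours: 12, Minutes: 35


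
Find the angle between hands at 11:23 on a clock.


156.5°

Hour hand = 11×30 + 23×0.5 = 341.5°
Minute hand = 23×6 = 138°
Difference = |341.5 - 138| = 203.5°
Since > 180°: 360 - 203.5 = 156.5°


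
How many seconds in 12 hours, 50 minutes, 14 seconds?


Hours: 12 × 3600 = 43200
Minutes: 50 × 60 = 3000
Seconds: 14
Total = 43200 + 3000 + 14 = 46214

46214 seconds


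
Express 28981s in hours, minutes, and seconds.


8h 3m 1s

Hours: 28981 ÷ 3600 = 8 remainder 181
Minutes: 181 ÷ 60 = 3 remainder 1
Seconds: 1


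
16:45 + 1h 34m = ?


18:19

Start: 1005 minutes from midnight
Add: 94 minutes
Total: 1099 minutes
Hours: 1099 ÷ 60 = 18 remainder 19


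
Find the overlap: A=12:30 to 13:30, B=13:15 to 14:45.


15 minutes

Meeting A: 750-810 (in minutes from midnight)
Meeting B: 795-885
Overlap start = max(750, 795) = 795
Overlap end = min(810, 885) = 810
Overlap = max(0, 810 - 795) = 15 min


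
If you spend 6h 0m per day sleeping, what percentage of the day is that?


Time: 360 minutes
Day: 1440 minutes
Percentage = (360/1440) × 100 = 25.0%

25.0%


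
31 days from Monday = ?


Start: Monday (index 0)
(0 + 31) mod 7
= 31 mod 7
= 3
Index 3 → Thursday

Thursday


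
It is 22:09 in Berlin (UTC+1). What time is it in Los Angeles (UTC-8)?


Time difference = UTC-8 - UTC+1 = -9 hours
New hour = (22 -9) mod 24
= 13 mod 24 = 13
Minutes unchanged → 13:09

13:09


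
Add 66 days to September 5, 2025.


November 10, 2025

Start: September 5, 2025
Add 66 days
September 5 → October 1: 30 - 5 + 1 = 26 days (66 - 26 = 40 left)
October 1 → November 1: 31 - 1 + 1 = 31 days (40 - 31 = 9 left)
November 1 + 9 = November 10, 2025


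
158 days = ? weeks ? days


22 weeks 4 days

Weeks: 158 ÷ 7 = 22 remainder 4


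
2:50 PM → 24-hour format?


14:50

Input: 2:50 PM
PM: 2 + 12 = 14


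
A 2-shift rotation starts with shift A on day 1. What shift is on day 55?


Shift A

Shifts: A, B
Start: A (index 0)
Day 55: (0 + 55 - 1) mod 2
= 54 mod 2
= 0
Index 0 → shift A


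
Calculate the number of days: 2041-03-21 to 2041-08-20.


152 days

From March 21, 2041 to August 20, 2041
Rest of March 2041: 31 - 21 = 10
Full months: April 30, May 31, June 30, July 31
Days into August 2041: 20
Total = 10 + 30 + 31 + 30 + 31 + 20 = 152 days


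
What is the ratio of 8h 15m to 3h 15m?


Duration 1: 495 minutes
Duration 2: 195 minutes
Ratio = 495:195
GCD = 15
Simplified = 33:13
As a decimal: 33/13 ≈ 2.54

33:13 (2.54)


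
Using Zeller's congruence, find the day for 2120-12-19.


Zeller's congruence:
q=19, m=12, k=20, j=21
h = (19 + ⌊13×13/5⌋ + 20 + ⌊20/4⌋ + ⌊21/4⌋ - 2×21) mod 7
= (19 + 33 + 20 + 5 + 5 - 42) mod 7
= 40 mod 7 = 5
h=5 → Thursday

Thursday


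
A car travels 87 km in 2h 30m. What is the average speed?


Distance: 87 km
Time: 2h 30m = 150 min = 150/60 = 5/2 hours
Speed = 87 ÷ (5/2) = 87 × 2 / 5 = 174/5 = 34.8 km/h

34.8 km/h


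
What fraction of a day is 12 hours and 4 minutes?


0.5028 (50.28%)

Total minutes: 12×60 + 4 = 724
Day = 24×60 = 1440 minutes
Fraction = 724/1440 ≈ 0.5028
As a percentage: 724/1440 × 100 ≈ 50.28%


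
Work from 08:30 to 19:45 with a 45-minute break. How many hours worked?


Total time = (19×60+45) - (8×60+30)
= 1185 - 510 = 675 min
Minus break: 675 - 45 = 630 min
= 10h 30m

10h 30m (630 minutes)


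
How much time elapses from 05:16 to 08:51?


3h 35m

End time in minutes: 8×60 + 51 = 531
Start time in minutes: 5×60 + 16 = 316
Difference = 531 - 316 = 215 minutes
= 3 hours 35 minutes


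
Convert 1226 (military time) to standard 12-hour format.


Hour: 12
12 → 12 PM (noon)

12:26 PM


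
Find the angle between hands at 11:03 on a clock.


Hour hand = 11×30 + 3×0.5 = 331.5°
Minute hand = 3×6 = 18°
Difference = |331.5 - 18| = 313.5°
Since > 180°: 360 - 313.5 = 46.5°

46.5°


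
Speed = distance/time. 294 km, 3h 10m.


Distance: 294 km
Time: 3h 10m = 190 min = 190/60 = 19/6 hours
Speed = 294 ÷ (19/6) = 294 × 6 / 19 = 1764/19 ≈ 92.8 km/h

92.8 km/h


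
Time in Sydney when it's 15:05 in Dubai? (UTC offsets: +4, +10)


Time difference = UTC+10 - UTC+4 = +6 hours
New hour = (15 + 6) mod 24
= 21 mod 24 = 21
Minutes unchanged → 21:05

21:05


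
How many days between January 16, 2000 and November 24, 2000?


313 days

From January 16, 2000 to November 24, 2000
Rest of January 2000: 31 - 16 = 15
Full months: February 2000 29, March 31, April 30, May 31, June 30, July 31, August 31, September 30, October 31
Days into November 2000: 24
Total = 15 + 29 + 31 + 30 + 31 + 30 + 31 + 31 + 30 + 31 + 24 = 313 days


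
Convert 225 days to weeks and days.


32 weeks 1 days

Weeks: 225 ÷ 7 = 32 remainder 1


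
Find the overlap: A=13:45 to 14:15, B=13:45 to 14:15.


Meeting A: 825-855 (in minutes from midnight)
Meeting B: 825-855
Overlap start = max(825, 825) = 825
Overlap end = min(855, 855) = 855
Overlap = max(0, 855 - 825) = 30 min

30 minutes


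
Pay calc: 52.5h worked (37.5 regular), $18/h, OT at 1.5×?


Regular: 37.5h × $18 = $675.00
Overtime: 52.5 - 37.5 = 15.0h
OT pay: 15.0h × $18 × 1.5 = $405.00
Total = $675.00 + $405.00 = $1080.00

$1080.00


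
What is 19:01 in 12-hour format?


7:01 PM

Hour: 19
19 - 12 = 7 → PM


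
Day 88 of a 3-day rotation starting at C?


Shifts: A, B, C
Start: C (index 2)
Day 88: (2 + 88 - 1) mod 3
= 89 mod 3
= 2
Index 2 → shift C

Shift C


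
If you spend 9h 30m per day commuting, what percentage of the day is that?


39.6%

Time: 570 minutes
Day: 1440 minutes
Percentage = (570/1440) × 100 ≈ 39.6%


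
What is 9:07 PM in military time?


21:07

Input: 9:07 PM
PM: 9 + 12 = 21


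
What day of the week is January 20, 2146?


Zeller's congruence:
q=20, m=13, k=45, j=21
h = (20 + ⌊13×14/5⌋ + 45 + ⌊45/4⌋ + ⌊21/4⌋ - 2×21) mod 7
= (20 + 36 + 45 + 11 + 5 - 42) mod 7
= 75 mod 7 = 5
h=5 → Thursday

Thursday


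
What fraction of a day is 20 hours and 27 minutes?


Total minutes: 20×60 + 27 = 1227
Day = 24×60 = 1440 minutes
Fraction = 1227/1440 ≈ 0.8521
As a percentage: 1227/1440 × 100 ≈ 85.21%

0.8521 (85.21%)


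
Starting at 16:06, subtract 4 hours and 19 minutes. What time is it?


11:47

Start: 966 minutes from midnight
Subtract: 259 minutes
Remaining: 966 - 259 = 707
Hours: 11, Minutes: 47


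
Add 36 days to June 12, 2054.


July 18, 2054

Start: June 12, 2054
Add 36 days
June 12 → July 1: 30 - 12 + 1 = 19 days (36 - 19 = 17 left)
July 1 + 17 = July 18, 2054


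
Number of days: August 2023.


Month: August (month 8)
August has 31 days

31 days


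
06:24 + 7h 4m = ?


13:28

Start: 384 minutes from midnight
Add: 424 minutes
Total: 808 minutes
Hours: 808 ÷ 60 = 13 remainder 28


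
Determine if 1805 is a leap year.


No

Rules: divisible by 4 AND (not by 100 OR by 400)
1805 ÷ 4 = 451 remainder 1 → not divisible by 4
Not divisible by 4 → not a leap year


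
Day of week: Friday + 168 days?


Friday

Start: Friday (index 4)
(4 + 168) mod 7
= 172 mod 7
= 4
Index 4 → Friday


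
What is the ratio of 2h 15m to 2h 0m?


9:8 (1.13)

Duration 1: 135 minutes
Duration 2: 120 minutes
Ratio = 135:120
GCD = 15
Simplified = 9:8
As a decimal: 9/8 ≈ 1.13


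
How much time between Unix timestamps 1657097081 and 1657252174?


Difference = 1657252174 - 1657097081 = 155093 seconds
In hours: 155093 / 3600 ≈ 43.1
In days: 155093 / 86400 ≈ 1.80

155093 seconds (43.1 hours / 1.80 days)


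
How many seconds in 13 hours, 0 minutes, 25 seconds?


46825 seconds

Hours: 13 × 3600 = 46800
Minutes: 0 × 60 = 0
Seconds: 25
Total = 46800 + 0 + 25 = 46825


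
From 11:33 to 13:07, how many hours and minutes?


End time in minutes: 13×60 + 7 = 787
Start time in minutes: 11×60 + 33 = 693
Difference = 787 - 693 = 94 minutes
= 1 hours 34 minutes

1h 34m


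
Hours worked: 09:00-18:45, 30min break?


9h 15m (555 minutes)

Total time = (18×60+45) - (9×60+0)
= 1125 - 540 = 585 min
Minus break: 585 - 30 = 555 min
= 9h 15m


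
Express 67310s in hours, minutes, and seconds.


Hours: 67310 ÷ 3600 = 18 remainder 2510
Minutes: 2510 ÷ 60 = 41 remainder 50
Seconds: 50

18h 41m 50s


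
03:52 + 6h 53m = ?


Start: 232 minutes from midnight
Add: 413 minutes
Total: 645 minutes
Hours: 645 ÷ 60 = 10 remainder 45

10:45


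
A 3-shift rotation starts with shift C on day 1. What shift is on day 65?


Shifts: A, B, C
Start: C (index 2)
Day 65: (2 + 65 - 1) mod 3
= 66 mod 3
= 0
Index 0 → shift A

Shift A


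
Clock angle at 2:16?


Hour hand = 2×30 + 16×0.5 = 68.0°
Minute hand = 16×6 = 96°
Difference = |68.0 - 96| = 28.0°

28.0°


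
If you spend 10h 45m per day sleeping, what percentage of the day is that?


44.8%

Time: 645 minutes
Day: 1440 minutes
Percentage = (645/1440) × 100 ≈ 44.8%


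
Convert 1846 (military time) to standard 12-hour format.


Hour: 18
18 - 12 = 6 → PM

6:46 PM


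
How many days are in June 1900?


30 days

Month: June (month 6)
June has 30 days


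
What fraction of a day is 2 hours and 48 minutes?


Total minutes: 2×60 + 48 = 168
Day = 24×60 = 1440 minutes
Fraction = 168/1440 ≈ 0.1167
As a percentage: 168/1440 × 100 ≈ 11.67%

0.1167 (11.67%)


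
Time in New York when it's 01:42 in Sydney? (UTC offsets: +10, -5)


Time difference = UTC-5 - UTC+10 = -15 hours
New hour = (1 -15) mod 24
= -14 mod 24 = 10
Minutes unchanged → 10:42; -14 < 0 → previous day

10:42 (previous day)


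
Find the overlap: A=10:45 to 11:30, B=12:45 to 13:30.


0 minutes

Meeting A: 645-690 (in minutes from midnight)
Meeting B: 765-810
Overlap start = max(645, 765) = 765
Overlap end = min(690, 810) = 690
Overlap = max(0, 690 - 765) = 0 min


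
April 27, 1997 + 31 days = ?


May 28, 1997

Start: April 27, 1997
Add 31 days
April 27 → May 1: 30 - 27 + 1 = 4 days (31 - 4 = 27 left)
May 1 + 27 = May 28, 1997


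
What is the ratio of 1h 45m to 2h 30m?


7:10 (0.70)

Duration 1: 105 minutes
Duration 2: 150 minutes
Ratio = 105:150
GCD = 15
Simplified = 7:10
As a decimal: 7/10 = 0.70


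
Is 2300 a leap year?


No

Rules: divisible by 4 AND (not by 100 OR by 400)
2300 ÷ 4 = 575 exactly → divisible by 4
2300 ÷ 100 = 23 exactly → divisible by 100
2300 ÷ 400 = 5 remainder 300 → not divisible by 400
Divisible by 100 but not by 400 → not a leap year


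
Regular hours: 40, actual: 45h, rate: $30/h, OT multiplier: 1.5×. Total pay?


Regular: 40h × $30 = $1200.00
Overtime: 45 - 40 = 5h
OT pay: 5h × $30 × 1.5 = $225.00
Total = $1200.00 + $225.00 = $1425.00

$1425.00


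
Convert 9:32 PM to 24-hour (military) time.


21:32

Input: 9:32 PM
PM: 9 + 12 = 21


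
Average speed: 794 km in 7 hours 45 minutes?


102.5 km/h

Distance: 794 km
Time: 7h 45m = 465 min = 465/60 = 31/4 hours
Speed = 794 ÷ (31/4) = 794 × 4 / 31 = 3176/31 ≈ 102.5 km/h


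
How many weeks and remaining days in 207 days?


Weeks: 207 ÷ 7 = 29 remainder 4

29 weeks 4 days


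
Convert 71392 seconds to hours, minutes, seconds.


Hours: 71392 ÷ 3600 = 19 remainder 2992
Minutes: 2992 ÷ 60 = 49 remainder 52
Seconds: 52

19h 49m 52s


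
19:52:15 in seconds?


Hours: 19 × 3600 = 68400
Minutes: 52 × 60 = 3120
Seconds: 15
Total = 68400 + 3120 + 15 = 71535

71535 seconds


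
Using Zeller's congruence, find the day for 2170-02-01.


Thursday

Zeller's congruence:
q=1, m=14, k=69, j=21
h = (1 + ⌊13×15/5⌋ + 69 + ⌊69/4⌋ + ⌊21/4⌋ - 2×21) mod 7
= (1 + 39 + 69 + 17 + 5 - 42) mod 7
= 89 mod 7 = 5
h=5 → Thursday


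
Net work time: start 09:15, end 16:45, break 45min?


Total time = (16×60+45) - (9×60+15)
= 1005 - 555 = 450 min
Minus break: 450 - 45 = 405 min
= 6h 45m

6h 45m (405 minutes)


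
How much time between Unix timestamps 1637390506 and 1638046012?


Difference = 1638046012 - 1637390506 = 655506 seconds
In hours: 655506 / 3600 ≈ 182.1
In days: 655506 / 86400 ≈ 7.59

655506 seconds (182.1 hours / 7.59 days)


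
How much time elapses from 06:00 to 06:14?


End time in minutes: 6×60 + 14 = 374
Start time in minutes: 6×60 + 0 = 360
Difference = 374 - 360 = 14 minutes
= 0 hours 14 minutes

0h 14m


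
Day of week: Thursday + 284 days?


Start: Thursday (index 3)
(3 + 284) mod 7
= 287 mod 7
= 0
Index 0 → Monday

Monday


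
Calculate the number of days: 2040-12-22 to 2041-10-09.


291 days

From December 22, 2040 to October 9, 2041
Rest of December 2040: 31 - 22 = 9
Full months: January 31, February 2041 28, March 31, April 30, May 31, June 30, July 31, August 31, September 30
Days into October 2041: 9
Total = 9 + 31 + 28 + 31 + 30 + 31 + 30 + 31 + 31 + 30 + 9 = 291 days


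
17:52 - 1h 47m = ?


Start: 1072 minutes from midnight
Subtract: 107 minutes
Remaining: 1072 - 107 = 965
Hours: 16, Minutes: 5

16:05


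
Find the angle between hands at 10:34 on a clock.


Hour hand = 10×30 + 34×0.5 = 317.0°
Minute hand = 34×6 = 204°
Difference = |317.0 - 204| = 113.0°

113.0°


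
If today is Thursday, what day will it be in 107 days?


Saturday

Start: Thursday (index 3)
(3 + 107) mod 7
= 110 mod 7
= 5
Index 5 → Saturday


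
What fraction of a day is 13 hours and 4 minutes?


0.5444 (54.44%)

Total minutes: 13×60 + 4 = 784
Day = 24×60 = 1440 minutes
Fraction = 784/1440 ≈ 0.5444
As a percentage: 784/1440 × 100 ≈ 54.44%


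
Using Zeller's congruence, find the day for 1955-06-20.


Zeller's congruence:
q=20, m=6, k=55, j=19
h = (20 + ⌊13×7/5⌋ + 55 + ⌊55/4⌋ + ⌊19/4⌋ - 2×19) mod 7
= (20 + 18 + 55 + 13 + 4 - 38) mod 7
= 72 mod 7 = 2
h=2 → Monday

Monday


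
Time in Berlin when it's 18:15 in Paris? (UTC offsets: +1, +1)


Time difference = UTC+1 - UTC+1 = +0 hours
New hour = (18 + 0) mod 24
= 18 mod 24 = 18
Minutes unchanged → 18:15

18:15


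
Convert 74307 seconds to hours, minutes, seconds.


20h 38m 27s

Hours: 74307 ÷ 3600 = 20 remainder 2307
Minutes: 2307 ÷ 60 = 38 remainder 27
Seconds: 27


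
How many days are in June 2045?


Month: June (month 6)
June has 30 days

30 days


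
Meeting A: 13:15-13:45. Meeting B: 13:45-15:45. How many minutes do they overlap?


0 minutes

Meeting A: 795-825 (in minutes from midnight)
Meeting B: 825-945
Overlap start = max(795, 825) = 825
Overlap end = min(825, 945) = 825
Overlap = max(0, 825 - 825) = 0 min


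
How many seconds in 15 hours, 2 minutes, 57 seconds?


Hours: 15 × 3600 = 54000
Minutes: 2 × 60 = 120
Seconds: 57
Total = 54000 + 120 + 57 = 54177

54177 seconds


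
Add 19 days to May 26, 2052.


Start: May 26, 2052
Add 19 days
May 26 → June 1: 31 - 26 + 1 = 6 days (19 - 6 = 13 left)
June 1 + 13 = June 14, 2052

June 14, 2052


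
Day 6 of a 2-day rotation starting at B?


Shifts: A, B
Start: B (index 1)
Day 6: (1 + 6 - 1) mod 2
= 6 mod 2
= 0
Index 0 → shift A

Shift A


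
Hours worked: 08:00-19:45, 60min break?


10h 45m (645 minutes)

Total time = (19×60+45) - (8×60+0)
= 1185 - 480 = 705 min
Minus break: 705 - 60 = 645 min
= 10h 45m


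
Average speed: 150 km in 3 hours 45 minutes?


40.0 km/h

Distance: 150 km
Time: 3h 45m = 225 min = 225/60 = 15/4 hours
Speed = 150 ÷ (15/4) = 150 × 4 / 15 = 600/15 = 40.0 km/h


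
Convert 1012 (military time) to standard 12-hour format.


10:12 AM

Hour: 10
10 < 12 → AM


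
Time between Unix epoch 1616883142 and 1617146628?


Difference = 1617146628 - 1616883142 = 263486 seconds
In hours: 263486 / 3600 ≈ 73.2
In days: 263486 / 86400 ≈ 3.05

263486 seconds (73.2 hours / 3.05 days)


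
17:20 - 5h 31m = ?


11:49

Start: 1040 minutes from midnight
Subtract: 331 minutes
Remaining: 1040 - 331 = 709
Hours: 11, Minutes: 49


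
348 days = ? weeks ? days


49 weeks 5 days

Weeks: 348 ÷ 7 = 49 remainder 5


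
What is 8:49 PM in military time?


Input: 8:49 PM
PM: 8 + 12 = 20

20:49


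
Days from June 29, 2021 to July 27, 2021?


28 days

From June 29, 2021 to July 27, 2021
Rest of June 2021: 30 - 29 = 1
Days into July 2021: 27
Total = 1 + 27 = 28 days


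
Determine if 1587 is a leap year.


Rules: divisible by 4 AND (not by 100 OR by 400)
1587 ÷ 4 = 396 remainder 3 → not divisible by 4
Not divisible by 4 → not a leap year

No
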